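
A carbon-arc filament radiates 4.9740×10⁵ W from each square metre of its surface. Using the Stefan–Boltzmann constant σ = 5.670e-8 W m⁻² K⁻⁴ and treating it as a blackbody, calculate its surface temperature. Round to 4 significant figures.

I = σT⁴, so T = (I/σ)^(1/4) = (4.9740×10⁵/(5.670×10⁻⁸))^(1/4) = 1721 K.

T ≈ 1721 K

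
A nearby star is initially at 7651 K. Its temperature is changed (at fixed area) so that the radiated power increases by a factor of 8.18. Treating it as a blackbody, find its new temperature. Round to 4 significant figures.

P ∝ T⁴, so T₂/T₁ = (P₂/P₁)^(1/4) = (8.18)^(1/4) = 1.69117.
T₂ = 7651 × 1.69117 = 1.294×10⁴ K.

T₂ ≈ 1.294×10⁴ K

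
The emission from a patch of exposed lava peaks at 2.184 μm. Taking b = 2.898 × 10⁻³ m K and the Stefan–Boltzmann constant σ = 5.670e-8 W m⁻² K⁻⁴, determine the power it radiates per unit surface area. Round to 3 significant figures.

Wien's law: T = b/λ_max = 2.898×10⁻³/2.184×10⁻⁶ = 1326.92 K.
Then I = σT⁴ = 5.670×10⁻⁸×(1326.92)⁴ = 1.76×10⁵ W/m².

I ≈ 1.76×10⁵ W/m²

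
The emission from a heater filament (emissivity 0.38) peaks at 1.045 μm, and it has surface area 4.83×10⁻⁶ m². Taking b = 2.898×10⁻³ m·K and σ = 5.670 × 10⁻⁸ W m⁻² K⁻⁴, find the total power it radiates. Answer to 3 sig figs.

Wien's law: T = b/λ_max = 2.898×10⁻³/1.045×10⁻⁶ = 2773.21 K.
Area A = 4.83×10⁻⁶ m².
Then P = εσAT⁴ = 0.38×5.670×10⁻⁸×4.83×10⁻⁶×(2773.21)⁴ = 6.16 W.

P ≈ 6.16 W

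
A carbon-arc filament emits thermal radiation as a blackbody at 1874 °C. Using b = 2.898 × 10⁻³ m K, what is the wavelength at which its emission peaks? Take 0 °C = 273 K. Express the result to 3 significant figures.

T = 1874 °C + 273 = 2147 K.
Wien's displacement law: λ_max = b/T = (2.898×10⁻³ m·K)/(2147 K) = 1.350×10⁻⁶ m.
That is 1.35×10³ nm, in the infrared range.

λ_max ≈ 1.35×10³ nm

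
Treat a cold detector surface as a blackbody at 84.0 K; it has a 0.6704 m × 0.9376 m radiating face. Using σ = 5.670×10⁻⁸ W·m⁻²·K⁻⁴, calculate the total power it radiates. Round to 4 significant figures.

Area A = 0.6704 × 0.9376 = 0.628567 m².
P = σAT⁴ = 5.670×10⁻⁸ × 0.628567 × (84.0)⁴ = 1.774 W.

P ≈ 1.774 W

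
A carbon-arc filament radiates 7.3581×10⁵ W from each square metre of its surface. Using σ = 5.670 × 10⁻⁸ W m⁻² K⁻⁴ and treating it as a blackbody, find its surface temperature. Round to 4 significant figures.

T ≈ 1898 K

I = σT⁴, so T = (I/σ)^(1/4) = (7.3581×10⁵/(5.670×10⁻⁸))^(1/4) = 1898 K.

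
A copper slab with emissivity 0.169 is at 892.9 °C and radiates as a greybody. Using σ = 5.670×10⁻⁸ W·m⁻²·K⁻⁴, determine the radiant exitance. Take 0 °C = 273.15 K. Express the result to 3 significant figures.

T = 892.9 °C + 273.15 = 1166.05 K.
Stefan–Boltzmann: I = εσT⁴ = 0.169 × 5.670×10⁻⁸ × (1166.05)⁴ = 1.77×10⁴ W/m².

I ≈ 1.77×10⁴ W/m²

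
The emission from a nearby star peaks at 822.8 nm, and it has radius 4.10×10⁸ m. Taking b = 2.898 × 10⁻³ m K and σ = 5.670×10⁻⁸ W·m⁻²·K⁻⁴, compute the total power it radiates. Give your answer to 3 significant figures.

P ≈ 1.84×10²⁵ W

Wien's law: T = b/λ_max = 2.898×10⁻³/8.228×10⁻⁷ = 3522.12 K.
Surface area A = 4πR² = 4π(4.10×10⁸ m)² = 2.11241×10¹⁸ m².
Then P = σAT⁴ = 5.670×10⁻⁸×2.11241×10¹⁸×(3522.12)⁴ = 1.84×10²⁵ W.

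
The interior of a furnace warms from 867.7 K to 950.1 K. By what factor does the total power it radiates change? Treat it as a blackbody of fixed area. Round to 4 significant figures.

P₂/P₁ ≈ 1.437

P ∝ T⁴, so P₂/P₁ = (T₂/T₁)⁴ = (950.1/867.7)⁴ = (1.09496)⁴ = 1.437.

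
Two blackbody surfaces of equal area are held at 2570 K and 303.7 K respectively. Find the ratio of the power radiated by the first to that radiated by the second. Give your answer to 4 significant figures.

P₁/P₂ ≈ 5128

With equal areas, P₁/P₂ = (T₁/T₂)⁴ = (2570/303.7)⁴ = 5128.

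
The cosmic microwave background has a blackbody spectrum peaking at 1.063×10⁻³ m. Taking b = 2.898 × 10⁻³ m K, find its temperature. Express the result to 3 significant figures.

Wien's law gives T = b/λ_max = (2.898×10⁻³ m·K)/(1.063×10⁻³ m) = 2.73 K.

T ≈ 2.73 K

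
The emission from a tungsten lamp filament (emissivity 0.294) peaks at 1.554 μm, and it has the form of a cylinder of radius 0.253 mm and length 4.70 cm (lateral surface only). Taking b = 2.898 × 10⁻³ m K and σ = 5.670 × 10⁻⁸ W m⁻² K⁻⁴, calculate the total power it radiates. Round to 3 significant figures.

P ≈ 15.1 W

Wien's law: T = b/λ_max = 2.898×10⁻³/1.554×10⁻⁶ = 1864.86 K.
Lateral area A = 2πrL = 2π×2.53×10⁻⁴×0.0470 = 7.47134×10⁻⁵ m².
Then P = εσAT⁴ = 0.294×5.670×10⁻⁸×7.47134×10⁻⁵×(1864.86)⁴ = 15.1 W.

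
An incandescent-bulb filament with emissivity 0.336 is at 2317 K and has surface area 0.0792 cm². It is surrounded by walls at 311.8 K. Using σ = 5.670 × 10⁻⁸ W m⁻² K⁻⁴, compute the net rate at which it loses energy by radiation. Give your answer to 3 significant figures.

Net loss ≈ 4.35 W

Area A = 0.0792 cm² = 7.92×10⁻⁶ m².
Net radiated power P_net = εσA(T⁴ − T₀⁴) = 0.336×5.670×10⁻⁸×7.92×10⁻⁶×(2317⁴ − 311.8⁴).
T⁴ − T₀⁴ = 2.88207×10¹³ − 9.45158×10⁹ = 2.88112×10¹³ K⁴, so P_net = 4.35 W.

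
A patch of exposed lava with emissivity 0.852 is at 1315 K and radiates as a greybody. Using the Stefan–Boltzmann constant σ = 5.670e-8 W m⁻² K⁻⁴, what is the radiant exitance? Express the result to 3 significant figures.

I ≈ 1.44×10⁵ W/m²

Stefan–Boltzmann: I = εσT⁴ = 0.852 × 5.670×10⁻⁸ × (1315)⁴ = 1.44×10⁵ W/m².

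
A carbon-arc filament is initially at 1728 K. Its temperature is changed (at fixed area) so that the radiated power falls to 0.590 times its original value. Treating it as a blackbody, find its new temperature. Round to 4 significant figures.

T₂ ≈ 1514 K

P ∝ T⁴, so T₂/T₁ = (P₂/P₁)^(1/4) = (0.590)^(1/4) = 0.876421.
T₂ = 1728 × 0.876421 = 1514 K.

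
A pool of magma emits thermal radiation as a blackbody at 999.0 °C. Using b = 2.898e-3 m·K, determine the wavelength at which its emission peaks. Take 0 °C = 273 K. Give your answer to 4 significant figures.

λ_max ≈ 2.278 μm

T = 999.0 °C + 273 = 1272.0 K.
Wien's displacement law: λ_max = b/T = (2.898×10⁻³ m·K)/(1272.0 K) = 2.2783×10⁻⁶ m.
That is 2.278 μm, in the infrared range.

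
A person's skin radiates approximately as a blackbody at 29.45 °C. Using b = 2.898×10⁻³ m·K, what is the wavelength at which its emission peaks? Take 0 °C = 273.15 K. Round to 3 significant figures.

T = 29.45 °C + 273.15 = 302.60 K.
Wien's displacement law: λ_max = b/T = (2.898×10⁻³ m·K)/(302.60 K) = 9.577×10⁻⁶ m.
That is 9.58 μm, in the infrared range.

λ_max ≈ 9.58 μm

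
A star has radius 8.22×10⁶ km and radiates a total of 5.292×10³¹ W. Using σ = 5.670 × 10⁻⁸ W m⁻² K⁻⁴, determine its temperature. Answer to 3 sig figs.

T ≈ 3.24×10⁴ K

Surface area A = 4πR² = 4π(8.22×10⁹ m)² = 8.49090×10²⁰ m².
P = σAT⁴ ⇒ T = (P/(σA))^(1/4) = (5.292×10³¹/(5.670×10⁻⁸×8.49090×10²⁰))^(1/4) = 3.24×10⁴ K.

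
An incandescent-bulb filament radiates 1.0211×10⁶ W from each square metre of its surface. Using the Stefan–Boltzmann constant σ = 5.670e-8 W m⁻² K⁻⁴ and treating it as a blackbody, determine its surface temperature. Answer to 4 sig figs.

I = σT⁴, so T = (I/σ)^(1/4) = (1.0211×10⁶/(5.670×10⁻⁸))^(1/4) = 2060 K.

T ≈ 2060 K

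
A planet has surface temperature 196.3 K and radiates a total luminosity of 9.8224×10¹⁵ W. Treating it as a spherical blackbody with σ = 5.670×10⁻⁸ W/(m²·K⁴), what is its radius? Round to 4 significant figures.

R ≈ 3.047×10⁶ m

L = 4πR²σT⁴ ⇒ R = √(L/(4πσT⁴)).
σT⁴ = 84.1907 W/m², so R = √(9.8224×10¹⁵/(4π×84.1907)) = 3.047×10⁶ m.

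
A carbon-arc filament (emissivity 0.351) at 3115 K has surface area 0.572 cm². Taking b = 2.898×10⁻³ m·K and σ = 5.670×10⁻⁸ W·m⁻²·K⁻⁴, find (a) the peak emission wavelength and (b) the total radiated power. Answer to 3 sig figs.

(a) λ_max = b/T = 2.898×10⁻³/3115 = 9.303×10⁻⁷ m = 0.930 μm.
Area A = 0.572 cm² = 5.72×10⁻⁵ m².
(b) P = εσAT⁴ = 0.351×5.670×10⁻⁸×5.72×10⁻⁵×(3115)⁴ = 107 W.

λ_max ≈ 0.930 μm; P ≈ 107 W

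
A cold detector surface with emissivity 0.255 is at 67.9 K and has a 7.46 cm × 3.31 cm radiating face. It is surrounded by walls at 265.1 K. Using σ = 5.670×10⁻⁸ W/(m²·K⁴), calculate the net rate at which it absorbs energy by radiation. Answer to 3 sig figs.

Area A = 0.0746 × 0.0331 = 2.46926×10⁻³ m².
Net radiated power P_net = εσA(T⁴ − T₀⁴) = 0.255×5.670×10⁻⁸×2.46926×10⁻³×(67.9⁴ − 265.1⁴).
T⁴ − T₀⁴ = 2.12559×10⁷ − 4.93900×10⁹ = -4.91774×10⁹ K⁴, so P_net = -0.176 W — negative, meaning a net gain of 0.176 W.

Net gain ≈ 0.176 W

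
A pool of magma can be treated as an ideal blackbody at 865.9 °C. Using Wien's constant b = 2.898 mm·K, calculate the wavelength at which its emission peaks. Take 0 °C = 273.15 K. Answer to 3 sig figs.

T = 865.9 °C + 273.15 = 1139.05 K.
Wien's displacement law: λ_max = b/T = (2.898×10⁻³ m·K)/(1139.05 K) = 2.544×10⁻⁶ m.
That is 2.54×10³ nm, in the infrared range.

λ_max ≈ 2.54×10³ nm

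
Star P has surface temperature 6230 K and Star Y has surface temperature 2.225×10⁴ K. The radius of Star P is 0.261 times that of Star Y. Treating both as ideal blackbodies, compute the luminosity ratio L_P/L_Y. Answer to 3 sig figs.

L_P/L_Y ≈ 4.19×10⁻⁴

L ∝ R²T⁴, so L_P/L_Y = (R_P/R_Y)²(T_P/T_Y)⁴ = (0.261)² × (6230/2.225×10⁴)⁴ = 0.068121 × 6.14656×10⁻³ = 4.19×10⁻⁴.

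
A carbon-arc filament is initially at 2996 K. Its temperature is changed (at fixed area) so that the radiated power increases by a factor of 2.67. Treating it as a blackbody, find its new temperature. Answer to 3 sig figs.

P ∝ T⁴, so T₂/T₁ = (P₂/P₁)^(1/4) = (2.67)^(1/4) = 1.27829.
T₂ = 2996 × 1.27829 = 3.83×10³ K.

T₂ ≈ 3.83×10³ K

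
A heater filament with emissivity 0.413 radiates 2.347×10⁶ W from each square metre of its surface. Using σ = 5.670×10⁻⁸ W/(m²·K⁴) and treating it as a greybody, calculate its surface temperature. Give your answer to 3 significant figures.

I = εσT⁴, so T = (I/εσ)^(1/4) = (2.347×10⁶/(0.413×5.670×10⁻⁸))^(1/4) = 3.16×10³ K.

T ≈ 3.16×10³ K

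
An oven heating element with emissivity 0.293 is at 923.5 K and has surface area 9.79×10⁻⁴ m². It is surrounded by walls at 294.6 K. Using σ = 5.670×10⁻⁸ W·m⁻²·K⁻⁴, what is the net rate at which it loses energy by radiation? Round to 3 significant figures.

Area A = 9.79×10⁻⁴ m².
Net radiated power P_net = εσA(T⁴ − T₀⁴) = 0.293×5.670×10⁻⁸×9.79×10⁻⁴×(923.5⁴ − 294.6⁴).
T⁴ − T₀⁴ = 7.27357×10¹¹ − 7.53236×10⁹ = 7.19825×10¹¹ K⁴, so P_net = 11.7 W.

Net loss ≈ 11.7 W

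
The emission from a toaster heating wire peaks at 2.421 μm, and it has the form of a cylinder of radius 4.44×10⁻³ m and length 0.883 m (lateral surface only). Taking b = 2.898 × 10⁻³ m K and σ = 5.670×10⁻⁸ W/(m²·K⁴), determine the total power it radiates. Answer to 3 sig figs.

P ≈ 2.87×10³ W

Wien's law: T = b/λ_max = 2.898×10⁻³/2.421×10⁻⁶ = 1197.03 K.
Lateral area A = 2πrL = 2π×4.44×10⁻³×0.883 = 0.0246334 m².
Then P = σAT⁴ = 5.670×10⁻⁸×0.0246334×(1197.03)⁴ = 2.87×10³ W.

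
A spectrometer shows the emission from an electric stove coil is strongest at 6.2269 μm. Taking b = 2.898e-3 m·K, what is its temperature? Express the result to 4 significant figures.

T ≈ 465.4 K

Wien's law gives T = b/λ_max = (2.898×10⁻³ m·K)/(6.2269×10⁻⁶ m) = 465.4 K.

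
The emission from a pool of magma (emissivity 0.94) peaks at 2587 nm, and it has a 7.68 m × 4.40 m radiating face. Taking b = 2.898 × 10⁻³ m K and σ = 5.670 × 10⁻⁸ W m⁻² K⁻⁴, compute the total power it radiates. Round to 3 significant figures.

Wien's law: T = b/λ_max = 2.898×10⁻³/2.587×10⁻⁶ = 1120.22 K.
Area A = 7.68 × 4.40 = 33.792 m².
Then P = εσAT⁴ = 0.94×5.670×10⁻⁸×33.792×(1120.22)⁴ = 2.84×10⁶ W.

P ≈ 2.84×10⁶ W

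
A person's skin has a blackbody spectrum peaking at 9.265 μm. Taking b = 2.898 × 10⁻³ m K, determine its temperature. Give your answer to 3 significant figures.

T ≈ 313 K

Wien's law gives T = b/λ_max = (2.898×10⁻³ m·K)/(9.265×10⁻⁶ m) = 313 K.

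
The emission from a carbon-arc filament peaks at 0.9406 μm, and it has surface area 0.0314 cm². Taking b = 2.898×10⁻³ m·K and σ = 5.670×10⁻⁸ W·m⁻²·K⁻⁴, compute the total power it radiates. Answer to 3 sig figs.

Wien's law: T = b/λ_max = 2.898×10⁻³/9.406×10⁻⁷ = 3081.01 K.
Area A = 0.0314 cm² = 3.14×10⁻⁶ m².
Then P = σAT⁴ = 5.670×10⁻⁸×3.14×10⁻⁶×(3081.01)⁴ = 16.0 W.

P ≈ 16.0 W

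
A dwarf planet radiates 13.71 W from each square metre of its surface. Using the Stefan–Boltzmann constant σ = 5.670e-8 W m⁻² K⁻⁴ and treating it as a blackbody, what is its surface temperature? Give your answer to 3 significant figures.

T ≈ 125 K

I = σT⁴, so T = (I/σ)^(1/4) = (13.71/(5.670×10⁻⁸))^(1/4) = 125 K.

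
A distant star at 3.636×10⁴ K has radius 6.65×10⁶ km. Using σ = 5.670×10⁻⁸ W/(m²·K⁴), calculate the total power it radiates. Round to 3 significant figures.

Surface area A = 4πR² = 4π(6.65×10⁹ m)² = 5.55716×10²⁰ m².
P = σAT⁴ = 5.670×10⁻⁸ × 5.55716×10²⁰ × (3.636×10⁴)⁴ = 5.51×10³¹ W.

P ≈ 5.51×10³¹ W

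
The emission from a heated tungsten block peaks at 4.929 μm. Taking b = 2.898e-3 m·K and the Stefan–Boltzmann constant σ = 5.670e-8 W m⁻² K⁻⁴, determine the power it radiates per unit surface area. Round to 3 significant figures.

I ≈ 6.78×10³ W/m²

Wien's law: T = b/λ_max = 2.898×10⁻³/4.929×10⁻⁶ = 587.949 K.
Then I = σT⁴ = 5.670×10⁻⁸×(587.949)⁴ = 6.78×10³ W/m².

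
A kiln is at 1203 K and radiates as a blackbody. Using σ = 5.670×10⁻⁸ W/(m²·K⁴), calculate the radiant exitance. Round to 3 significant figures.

I ≈ 1.19×10⁵ W/m²

Stefan–Boltzmann: I = σT⁴ = 5.670×10⁻⁸ × (1203)⁴ = 1.19×10⁵ W/m².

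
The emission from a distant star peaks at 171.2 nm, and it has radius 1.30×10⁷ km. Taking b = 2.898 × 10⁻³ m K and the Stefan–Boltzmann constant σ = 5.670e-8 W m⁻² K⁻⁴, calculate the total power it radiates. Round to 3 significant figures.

Wien's law: T = b/λ_max = 2.898×10⁻³/1.712×10⁻⁷ = 16927.6 K.
Surface area A = 4πR² = 4π(1.30×10¹⁰ m)² = 2.12372×10²¹ m².
Then P = σAT⁴ = 5.670×10⁻⁸×2.12372×10²¹×(16927.6)⁴ = 9.89×10³⁰ W.

P ≈ 9.89×10³⁰ W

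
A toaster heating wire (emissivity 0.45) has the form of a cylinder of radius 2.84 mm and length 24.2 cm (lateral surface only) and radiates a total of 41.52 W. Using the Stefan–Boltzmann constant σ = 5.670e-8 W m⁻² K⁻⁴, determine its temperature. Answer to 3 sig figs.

Lateral area A = 2πrL = 2π×2.84×10⁻³×0.242 = 4.31831×10⁻³ m².
P = εσAT⁴ ⇒ T = (P/(εσA))^(1/4) = (41.52/(0.45×5.670×10⁻⁸×4.31831×10⁻³))^(1/4) = 783 K.

T ≈ 783 K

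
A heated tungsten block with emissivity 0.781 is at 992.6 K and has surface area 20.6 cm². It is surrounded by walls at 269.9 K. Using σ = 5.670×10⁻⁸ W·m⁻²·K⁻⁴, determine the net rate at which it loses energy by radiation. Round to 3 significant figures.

Area A = 20.6 cm² = 2.06×10⁻³ m².
Net radiated power P_net = εσA(T⁴ − T₀⁴) = 0.781×5.670×10⁻⁸×2.06×10⁻³×(992.6⁴ − 269.9⁴).
T⁴ − T₀⁴ = 9.70727×10¹¹ − 5.30654×10⁹ = 9.65420×10¹¹ K⁴, so P_net = 88.1 W.

Net loss ≈ 88.1 W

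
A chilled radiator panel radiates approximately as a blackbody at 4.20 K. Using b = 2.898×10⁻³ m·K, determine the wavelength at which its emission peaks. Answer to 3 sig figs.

λ_max ≈ 0.690 mm

Wien's displacement law: λ_max = b/T = (2.898×10⁻³ m·K)/(4.20 K) = 6.900×10⁻⁴ m.
That is 0.690 mm, in the infrared range.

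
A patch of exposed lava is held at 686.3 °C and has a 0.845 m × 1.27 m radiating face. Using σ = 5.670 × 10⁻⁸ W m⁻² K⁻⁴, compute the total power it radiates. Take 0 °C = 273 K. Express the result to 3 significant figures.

T = 686.3 °C + 273 = 959.3 K.
Area A = 0.845 × 1.27 = 1.07315 m².
P = σAT⁴ = 5.670×10⁻⁸ × 1.07315 × (959.3)⁴ = 5.15×10⁴ W.

P ≈ 5.15×10⁴ W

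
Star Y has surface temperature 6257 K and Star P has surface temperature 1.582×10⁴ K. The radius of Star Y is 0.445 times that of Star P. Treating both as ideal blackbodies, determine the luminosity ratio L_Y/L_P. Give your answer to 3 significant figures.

L ∝ R²T⁴, so L_Y/L_P = (R_Y/R_P)²(T_Y/T_P)⁴ = (0.445)² × (6257/1.582×10⁴)⁴ = 0.198025 × 0.0244703 = 4.85×10⁻³.

L_Y/L_P ≈ 4.85×10⁻³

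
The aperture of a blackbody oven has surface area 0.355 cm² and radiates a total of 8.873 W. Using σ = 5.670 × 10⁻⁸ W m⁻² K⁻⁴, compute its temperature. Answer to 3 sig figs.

Area A = 0.355 cm² = 3.55×10⁻⁵ m².
P = σAT⁴ ⇒ T = (P/(σA))^(1/4) = (8.873/(5.670×10⁻⁸×3.55×10⁻⁵))^(1/4) = 1.45×10³ K.

T ≈ 1.45×10³ K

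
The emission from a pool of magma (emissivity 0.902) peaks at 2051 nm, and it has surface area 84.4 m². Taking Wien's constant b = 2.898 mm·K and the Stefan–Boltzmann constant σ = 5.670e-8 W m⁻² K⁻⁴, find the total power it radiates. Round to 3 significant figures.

P ≈ 1.72×10⁷ W

Wien's law: T = b/λ_max = 2.898×10⁻³/2.051×10⁻⁶ = 1412.97 K.
Area A = 84.4 m².
Then P = εσAT⁴ = 0.902×5.670×10⁻⁸×84.4×(1412.97)⁴ = 1.72×10⁷ W.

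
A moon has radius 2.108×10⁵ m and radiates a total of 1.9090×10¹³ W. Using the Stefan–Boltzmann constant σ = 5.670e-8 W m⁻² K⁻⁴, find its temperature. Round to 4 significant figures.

T ≈ 156.7 K

Surface area A = 4πR² = 4π(2.108×10⁵ m)² = 5.58407×10¹¹ m².
P = σAT⁴ ⇒ T = (P/(σA))^(1/4) = (1.9090×10¹³/(5.670×10⁻⁸×5.58407×10¹¹))^(1/4) = 156.7 K.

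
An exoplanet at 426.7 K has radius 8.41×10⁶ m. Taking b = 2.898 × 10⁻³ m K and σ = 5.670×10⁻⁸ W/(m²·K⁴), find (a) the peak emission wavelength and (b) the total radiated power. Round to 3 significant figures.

λ_max ≈ 6.79 μm; P ≈ 1.67×10¹⁸ W

(a) λ_max = b/T = 2.898×10⁻³/426.7 = 6.792×10⁻⁶ m = 6.79 μm.
Surface area A = 4πR² = 4π(8.41×10⁶ m)² = 8.88796×10¹⁴ m².
(b) P = σAT⁴ = 5.670×10⁻⁸×8.88796×10¹⁴×(426.7)⁴ = 1.67×10¹⁸ W.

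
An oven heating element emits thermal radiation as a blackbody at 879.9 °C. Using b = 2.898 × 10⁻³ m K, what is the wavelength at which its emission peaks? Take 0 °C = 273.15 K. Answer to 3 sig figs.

λ_max ≈ 2.51 μm

T = 879.9 °C + 273.15 = 1153.05 K.
Wien's displacement law: λ_max = b/T = (2.898×10⁻³ m·K)/(1153.05 K) = 2.513×10⁻⁶ m.
That is 2.51 μm, in the infrared range.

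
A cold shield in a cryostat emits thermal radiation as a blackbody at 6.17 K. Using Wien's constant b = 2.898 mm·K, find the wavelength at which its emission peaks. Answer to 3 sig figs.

Wien's displacement law: λ_max = b/T = (2.898×10⁻³ m·K)/(6.17 K) = 4.697×10⁻⁴ m.
That is 4.70×10⁻⁴ m, in the infrared range.

λ_max ≈ 4.70×10⁻⁴ m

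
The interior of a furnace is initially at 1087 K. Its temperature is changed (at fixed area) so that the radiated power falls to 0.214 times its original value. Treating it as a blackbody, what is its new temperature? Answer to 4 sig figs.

T₂ ≈ 739.3 K

P ∝ T⁴, so T₂/T₁ = (P₂/P₁)^(1/4) = (0.214)^(1/4) = 0.680148.
T₂ = 1087 × 0.680148 = 739.3 K.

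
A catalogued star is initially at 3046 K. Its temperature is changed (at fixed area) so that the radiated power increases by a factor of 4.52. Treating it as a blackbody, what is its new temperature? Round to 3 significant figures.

T₂ ≈ 4.44×10³ K

P ∝ T⁴, so T₂/T₁ = (P₂/P₁)^(1/4) = (4.52)^(1/4) = 1.45809.
T₂ = 3046 × 1.45809 = 4.44×10³ K.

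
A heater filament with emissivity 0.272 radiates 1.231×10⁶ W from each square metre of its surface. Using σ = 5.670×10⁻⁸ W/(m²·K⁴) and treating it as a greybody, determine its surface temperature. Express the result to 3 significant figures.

T ≈ 2.99×10³ K

I = εσT⁴, so T = (I/εσ)^(1/4) = (1.231×10⁶/(0.272×5.670×10⁻⁸))^(1/4) = 2.99×10³ K.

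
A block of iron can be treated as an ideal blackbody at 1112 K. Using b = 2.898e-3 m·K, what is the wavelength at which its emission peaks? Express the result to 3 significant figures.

Wien's displacement law: λ_max = b/T = (2.898×10⁻³ m·K)/(1112 K) = 2.606×10⁻⁶ m.
That is 2.61 μm, in the infrared range.

λ_max ≈ 2.61 μm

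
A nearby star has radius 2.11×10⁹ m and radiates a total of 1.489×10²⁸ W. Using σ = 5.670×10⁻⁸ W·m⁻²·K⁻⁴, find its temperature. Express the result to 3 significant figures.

Surface area A = 4πR² = 4π(2.11×10⁹ m)² = 5.59467×10¹⁹ m².
P = σAT⁴ ⇒ T = (P/(σA))^(1/4) = (1.489×10²⁸/(5.670×10⁻⁸×5.59467×10¹⁹))^(1/4) = 8.28×10³ K.

T ≈ 8.28×10³ K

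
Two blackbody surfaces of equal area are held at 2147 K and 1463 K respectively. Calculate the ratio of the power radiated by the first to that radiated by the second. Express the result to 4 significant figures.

With equal areas, P₁/P₂ = (T₁/T₂)⁴ = (2147/1463)⁴ = 4.638.

P₁/P₂ ≈ 4.638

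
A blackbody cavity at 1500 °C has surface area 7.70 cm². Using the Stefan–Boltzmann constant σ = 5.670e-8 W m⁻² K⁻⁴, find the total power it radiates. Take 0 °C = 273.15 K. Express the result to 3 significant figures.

P ≈ 432 W

T = 1500 °C + 273.15 = 1773.15 K.
Area A = 7.70 cm² = 7.70×10⁻⁴ m².
P = σAT⁴ = 5.670×10⁻⁸ × 7.70×10⁻⁴ × (1773.15)⁴ = 432 W.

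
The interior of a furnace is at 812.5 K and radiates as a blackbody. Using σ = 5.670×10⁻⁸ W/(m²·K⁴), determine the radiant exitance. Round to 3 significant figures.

I ≈ 2.47×10⁴ W/m²

Stefan–Boltzmann: I = σT⁴ = 5.670×10⁻⁸ × (812.5)⁴ = 2.47×10⁴ W/m².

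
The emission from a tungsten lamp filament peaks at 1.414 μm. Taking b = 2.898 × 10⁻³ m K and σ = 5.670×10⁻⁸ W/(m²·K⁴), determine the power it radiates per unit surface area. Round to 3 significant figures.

I ≈ 1.00×10⁶ W/m²

Wien's law: T = b/λ_max = 2.898×10⁻³/1.414×10⁻⁶ = 2049.50 K.
Then I = σT⁴ = 5.670×10⁻⁸×(2049.50)⁴ = 1.00×10⁶ W/m².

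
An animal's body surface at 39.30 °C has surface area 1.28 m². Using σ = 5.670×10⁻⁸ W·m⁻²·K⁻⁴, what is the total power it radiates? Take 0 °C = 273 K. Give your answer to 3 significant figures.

P ≈ 690 W

T = 39.30 °C + 273 = 312.30 K.
Area A = 1.28 m².
P = σAT⁴ = 5.670×10⁻⁸ × 1.28 × (312.30)⁴ = 690 W.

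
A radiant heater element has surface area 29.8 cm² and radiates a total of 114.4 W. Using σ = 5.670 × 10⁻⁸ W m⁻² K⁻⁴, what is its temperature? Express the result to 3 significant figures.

T ≈ 907 K

Area A = 29.8 cm² = 2.98×10⁻³ m².
P = σAT⁴ ⇒ T = (P/(σA))^(1/4) = (114.4/(5.670×10⁻⁸×2.98×10⁻³))^(1/4) = 907 K.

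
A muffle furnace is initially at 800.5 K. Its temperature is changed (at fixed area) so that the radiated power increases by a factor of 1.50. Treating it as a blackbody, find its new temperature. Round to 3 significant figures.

P ∝ T⁴, so T₂/T₁ = (P₂/P₁)^(1/4) = (1.50)^(1/4) = 1.10668.
T₂ = 800.5 × 1.10668 = 886 K.

T₂ ≈ 886 K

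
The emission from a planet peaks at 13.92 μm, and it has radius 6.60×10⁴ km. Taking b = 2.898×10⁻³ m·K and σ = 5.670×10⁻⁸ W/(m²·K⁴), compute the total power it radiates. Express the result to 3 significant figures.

Wien's law: T = b/λ_max = 2.898×10⁻³/1.392×10⁻⁵ = 208.190 K.
Surface area A = 4πR² = 4π(6.60×10⁷ m)² = 5.47391×10¹⁶ m².
Then P = σAT⁴ = 5.670×10⁻⁸×5.47391×10¹⁶×(208.190)⁴ = 5.83×10¹⁸ W.

P ≈ 5.83×10¹⁸ W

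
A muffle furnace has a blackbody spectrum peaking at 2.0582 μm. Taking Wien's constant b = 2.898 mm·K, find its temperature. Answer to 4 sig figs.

T ≈ 1408 K

Wien's law gives T = b/λ_max = (2.898×10⁻³ m·K)/(2.0582×10⁻⁶ m) = 1408 K.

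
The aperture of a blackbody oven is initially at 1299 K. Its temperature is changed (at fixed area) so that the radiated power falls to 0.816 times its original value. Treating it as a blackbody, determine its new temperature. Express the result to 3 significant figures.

T₂ ≈ 1.23×10³ K

P ∝ T⁴, so T₂/T₁ = (P₂/P₁)^(1/4) = (0.816)^(1/4) = 0.950435.
T₂ = 1299 × 0.950435 = 1.23×10³ K.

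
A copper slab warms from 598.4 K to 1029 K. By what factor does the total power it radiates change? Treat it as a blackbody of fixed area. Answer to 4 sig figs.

P₂/P₁ ≈ 8.744

P ∝ T⁴, so P₂/P₁ = (T₂/T₁)⁴ = (1029/598.4)⁴ = (1.71959)⁴ = 8.744.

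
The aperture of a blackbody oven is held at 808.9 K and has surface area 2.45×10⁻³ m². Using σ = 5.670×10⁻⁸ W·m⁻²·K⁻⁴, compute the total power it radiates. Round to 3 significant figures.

Area A = 2.45×10⁻³ m².
P = σAT⁴ = 5.670×10⁻⁸ × 2.45×10⁻³ × (808.9)⁴ = 59.5 W.

P ≈ 59.5 W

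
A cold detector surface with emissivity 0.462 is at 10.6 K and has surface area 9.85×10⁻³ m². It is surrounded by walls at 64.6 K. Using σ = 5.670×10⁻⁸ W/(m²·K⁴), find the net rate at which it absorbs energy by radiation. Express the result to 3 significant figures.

Net gain ≈ 4.49×10⁻³ W

Area A = 9.85×10⁻³ m².
Net radiated power P_net = εσA(T⁴ − T₀⁴) = 0.462×5.670×10⁻⁸×9.85×10⁻³×(10.6⁴ − 64.6⁴).
T⁴ − T₀⁴ = 12624.8 − 1.74153×10⁷ = -1.74027×10⁷ K⁴, so P_net = -4.49×10⁻³ W — negative, meaning a net gain of 4.49×10⁻³ W.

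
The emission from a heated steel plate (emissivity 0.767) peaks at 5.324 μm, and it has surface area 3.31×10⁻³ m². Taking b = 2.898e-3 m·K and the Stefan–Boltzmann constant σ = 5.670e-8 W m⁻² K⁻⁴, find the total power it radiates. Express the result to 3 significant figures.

Wien's law: T = b/λ_max = 2.898×10⁻³/5.324×10⁻⁶ = 544.328 K.
Area A = 3.31×10⁻³ m².
Then P = εσAT⁴ = 0.767×5.670×10⁻⁸×3.31×10⁻³×(544.328)⁴ = 12.6 W.

P ≈ 12.6 W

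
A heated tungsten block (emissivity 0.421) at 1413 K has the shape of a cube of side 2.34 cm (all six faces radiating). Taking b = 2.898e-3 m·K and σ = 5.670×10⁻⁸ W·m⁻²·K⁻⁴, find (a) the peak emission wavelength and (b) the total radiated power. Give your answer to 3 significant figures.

(a) λ_max = b/T = 2.898×10⁻³/1413 = 2.051×10⁻⁶ m = 2.05 μm.
Area A = 6s² = 6×(0.0234 m)² = 3.28536×10⁻³ m².
(b) P = εσAT⁴ = 0.421×5.670×10⁻⁸×3.28536×10⁻³×(1413)⁴ = 313 W.

λ_max ≈ 2.05 μm; P ≈ 313 W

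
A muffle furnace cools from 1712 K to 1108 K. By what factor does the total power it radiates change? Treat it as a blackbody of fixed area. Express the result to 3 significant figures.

P ∝ T⁴, so P₂/P₁ = (T₂/T₁)⁴ = (1108/1712)⁴ = (0.647196)⁴ = 0.175.

P₂/P₁ ≈ 0.175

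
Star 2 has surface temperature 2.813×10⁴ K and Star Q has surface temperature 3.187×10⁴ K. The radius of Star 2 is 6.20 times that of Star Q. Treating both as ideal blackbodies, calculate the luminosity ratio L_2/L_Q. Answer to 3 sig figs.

L ∝ R²T⁴, so L_2/L_Q = (R_2/R_Q)²(T_2/T_Q)⁴ = (6.20)² × (2.813×10⁴/3.187×10⁴)⁴ = 38.44 × 0.606947 = 23.3.

L_2/L_Q ≈ 23.3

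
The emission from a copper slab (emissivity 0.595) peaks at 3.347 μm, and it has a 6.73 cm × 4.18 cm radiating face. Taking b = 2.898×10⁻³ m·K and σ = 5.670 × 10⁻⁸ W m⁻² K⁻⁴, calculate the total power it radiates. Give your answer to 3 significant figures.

P ≈ 53.3 W

Wien's law: T = b/λ_max = 2.898×10⁻³/3.347×10⁻⁶ = 865.850 K.
Area A = 0.0673 × 0.0418 = 2.81314×10⁻³ m².
Then P = εσAT⁴ = 0.595×5.670×10⁻⁸×2.81314×10⁻³×(865.850)⁴ = 53.3 W.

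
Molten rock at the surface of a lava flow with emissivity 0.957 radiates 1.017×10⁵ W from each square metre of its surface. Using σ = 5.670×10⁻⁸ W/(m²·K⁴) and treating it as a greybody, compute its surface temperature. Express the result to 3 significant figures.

I = εσT⁴, so T = (I/εσ)^(1/4) = (1.017×10⁵/(0.957×5.670×10⁻⁸))^(1/4) = 1.17×10³ K.

T ≈ 1.17×10³ K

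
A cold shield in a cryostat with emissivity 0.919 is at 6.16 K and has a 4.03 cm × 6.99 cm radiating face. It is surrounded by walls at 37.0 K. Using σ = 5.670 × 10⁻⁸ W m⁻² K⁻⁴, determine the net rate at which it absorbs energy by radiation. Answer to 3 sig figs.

Area A = 0.0403 × 0.0699 = 2.81697×10⁻³ m².
Net radiated power P_net = εσA(T⁴ − T₀⁴) = 0.919×5.670×10⁻⁸×2.81697×10⁻³×(6.16⁴ − 37.0⁴).
T⁴ − T₀⁴ = 1439.87 − 1.87416×10⁶ = -1.87272×10⁶ K⁴, so P_net = -2.75×10⁻⁴ W — negative, meaning a net gain of 2.75×10⁻⁴ W.

Net gain ≈ 2.75×10⁻⁴ W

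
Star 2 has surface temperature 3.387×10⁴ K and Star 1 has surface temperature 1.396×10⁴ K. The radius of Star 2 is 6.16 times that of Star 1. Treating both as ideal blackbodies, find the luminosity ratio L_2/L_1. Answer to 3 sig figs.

L ∝ R²T⁴, so L_2/L_1 = (R_2/R_1)²(T_2/T_1)⁴ = (6.16)² × (3.387×10⁴/1.396×10⁴)⁴ = 37.9456 × 34.6513 = 1.31×10³.

L_2/L_1 ≈ 1.31×10³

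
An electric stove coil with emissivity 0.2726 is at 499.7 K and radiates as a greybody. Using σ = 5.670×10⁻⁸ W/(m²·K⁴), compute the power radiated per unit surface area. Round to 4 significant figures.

Stefan–Boltzmann: I = εσT⁴ = 0.2726 × 5.670×10⁻⁸ × (499.7)⁴ = 963.7 W/m².

I ≈ 963.7 W/m²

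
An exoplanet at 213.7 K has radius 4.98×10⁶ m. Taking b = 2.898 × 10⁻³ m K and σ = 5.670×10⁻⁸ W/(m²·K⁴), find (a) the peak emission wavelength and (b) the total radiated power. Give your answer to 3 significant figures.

(a) λ_max = b/T = 2.898×10⁻³/213.7 = 1.356×10⁻⁵ m = 13.6 μm.
Surface area A = 4πR² = 4π(4.98×10⁶ m)² = 3.11651×10¹⁴ m².
(b) P = σAT⁴ = 5.670×10⁻⁸×3.11651×10¹⁴×(213.7)⁴ = 3.69×10¹⁶ W.

λ_max ≈ 13.6 μm; P ≈ 3.69×10¹⁶ W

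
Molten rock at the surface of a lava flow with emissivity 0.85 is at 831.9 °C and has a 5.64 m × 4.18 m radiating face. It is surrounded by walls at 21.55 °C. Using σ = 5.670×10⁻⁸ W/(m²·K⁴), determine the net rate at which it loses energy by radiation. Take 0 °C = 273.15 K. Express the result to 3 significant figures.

Net loss ≈ 1.69×10⁶ W

T = 831.9 °C + 273.15 = 1105.05 K.
Surroundings: T = 21.55 °C + 273.15 = 294.70 K.
Area A = 5.64 × 4.18 = 23.5752 m².
Net radiated power P_net = εσA(T⁴ − T₀⁴) = 0.85×5.670×10⁻⁸×23.5752×(1105.05⁴ − 294.70⁴).
T⁴ − T₀⁴ = 1.49117×10¹² − 7.54259×10⁹ = 1.48363×10¹² K⁴, so P_net = 1.69×10⁶ W.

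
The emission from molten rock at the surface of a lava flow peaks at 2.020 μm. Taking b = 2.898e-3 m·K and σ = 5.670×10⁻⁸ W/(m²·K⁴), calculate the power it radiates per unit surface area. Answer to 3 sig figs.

I ≈ 2.40×10⁵ W/m²

Wien's law: T = b/λ_max = 2.898×10⁻³/2.020×10⁻⁶ = 1434.65 K.
Then I = σT⁴ = 5.670×10⁻⁸×(1434.65)⁴ = 2.40×10⁵ W/m².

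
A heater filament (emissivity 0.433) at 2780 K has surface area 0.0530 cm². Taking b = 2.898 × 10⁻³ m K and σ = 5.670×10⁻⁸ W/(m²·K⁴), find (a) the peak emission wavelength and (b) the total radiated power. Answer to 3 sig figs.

λ_max ≈ 1.04 μm; P ≈ 7.77 W

(a) λ_max = b/T = 2.898×10⁻³/2780 = 1.042×10⁻⁶ m = 1.04 μm.
Area A = 0.0530 cm² = 5.30×10⁻⁶ m².
(b) P = εσAT⁴ = 0.433×5.670×10⁻⁸×5.30×10⁻⁶×(2780)⁴ = 7.77 W.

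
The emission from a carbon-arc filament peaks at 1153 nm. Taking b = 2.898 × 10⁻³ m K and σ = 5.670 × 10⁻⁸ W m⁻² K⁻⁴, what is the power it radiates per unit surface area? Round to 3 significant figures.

Wien's law: T = b/λ_max = 2.898×10⁻³/1.153×10⁻⁶ = 2513.44 K.
Then I = σT⁴ = 5.670×10⁻⁸×(2513.44)⁴ = 2.26×10⁶ W/m².

I ≈ 2.26×10⁶ W/m²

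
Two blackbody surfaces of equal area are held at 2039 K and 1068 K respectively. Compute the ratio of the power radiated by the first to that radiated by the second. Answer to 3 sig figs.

P₁/P₂ ≈ 13.3

With equal areas, P₁/P₂ = (T₁/T₂)⁴ = (2039/1068)⁴ = 13.3.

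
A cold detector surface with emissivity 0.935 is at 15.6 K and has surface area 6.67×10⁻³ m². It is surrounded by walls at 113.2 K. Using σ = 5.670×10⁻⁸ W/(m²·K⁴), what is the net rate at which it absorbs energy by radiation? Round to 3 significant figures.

Area A = 6.67×10⁻³ m².
Net radiated power P_net = εσA(T⁴ − T₀⁴) = 0.935×5.670×10⁻⁸×6.67×10⁻³×(15.6⁴ − 113.2⁴).
T⁴ − T₀⁴ = 59224.1 − 1.64205×10⁸ = -1.64146×10⁸ K⁴, so P_net = -0.0580 W — negative, meaning a net gain of 0.0580 W.

Net gain ≈ 0.0580 W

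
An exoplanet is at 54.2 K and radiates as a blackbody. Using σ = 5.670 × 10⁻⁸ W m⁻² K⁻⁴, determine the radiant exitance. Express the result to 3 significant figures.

Stefan–Boltzmann: I = σT⁴ = 5.670×10⁻⁸ × (54.2)⁴ = 0.489 W/m².

I ≈ 0.489 W/m²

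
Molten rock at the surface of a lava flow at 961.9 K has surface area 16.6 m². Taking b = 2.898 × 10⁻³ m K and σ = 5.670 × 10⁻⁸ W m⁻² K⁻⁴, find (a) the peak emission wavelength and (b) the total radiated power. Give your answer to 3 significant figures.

(a) λ_max = b/T = 2.898×10⁻³/961.9 = 3.013×10⁻⁶ m = 3.01 μm.
Area A = 16.6 m².
(b) P = σAT⁴ = 5.670×10⁻⁸×16.6×(961.9)⁴ = 8.06×10⁵ W.

λ_max ≈ 3.01 μm; P ≈ 8.06×10⁵ W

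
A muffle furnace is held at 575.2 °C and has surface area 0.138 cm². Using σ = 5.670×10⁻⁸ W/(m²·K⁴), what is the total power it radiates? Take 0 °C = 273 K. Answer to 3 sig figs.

P ≈ 0.405 W

T = 575.2 °C + 273 = 848.2 K.
Area A = 0.138 cm² = 1.38×10⁻⁵ m².
P = σAT⁴ = 5.670×10⁻⁸ × 1.38×10⁻⁵ × (848.2)⁴ = 0.405 W.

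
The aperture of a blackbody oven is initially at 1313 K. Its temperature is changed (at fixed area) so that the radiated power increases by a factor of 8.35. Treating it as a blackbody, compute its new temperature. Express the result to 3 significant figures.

T₂ ≈ 2.23×10³ K

P ∝ T⁴, so T₂/T₁ = (P₂/P₁)^(1/4) = (8.35)^(1/4) = 1.69989.
T₂ = 1313 × 1.69989 = 2.23×10³ K.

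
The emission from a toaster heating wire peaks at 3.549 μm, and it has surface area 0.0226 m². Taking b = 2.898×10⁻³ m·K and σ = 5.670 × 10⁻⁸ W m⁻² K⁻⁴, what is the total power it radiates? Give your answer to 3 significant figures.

P ≈ 570 W

Wien's law: T = b/λ_max = 2.898×10⁻³/3.549×10⁻⁶ = 816.568 K.
Area A = 0.0226 m².
Then P = σAT⁴ = 5.670×10⁻⁸×0.0226×(816.568)⁴ = 570 W.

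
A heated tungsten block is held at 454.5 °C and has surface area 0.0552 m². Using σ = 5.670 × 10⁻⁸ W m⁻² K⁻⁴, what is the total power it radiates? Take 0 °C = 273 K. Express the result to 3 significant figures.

P ≈ 877 W

T = 454.5 °C + 273 = 727.5 K.
Area A = 0.0552 m².
P = σAT⁴ = 5.670×10⁻⁸ × 0.0552 × (727.5)⁴ = 877 W.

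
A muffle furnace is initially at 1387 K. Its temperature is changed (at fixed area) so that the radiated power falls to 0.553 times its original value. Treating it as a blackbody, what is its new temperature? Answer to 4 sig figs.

T₂ ≈ 1196 K

P ∝ T⁴, so T₂/T₁ = (P₂/P₁)^(1/4) = (0.553)^(1/4) = 0.862345.
T₂ = 1387 × 0.862345 = 1196 K.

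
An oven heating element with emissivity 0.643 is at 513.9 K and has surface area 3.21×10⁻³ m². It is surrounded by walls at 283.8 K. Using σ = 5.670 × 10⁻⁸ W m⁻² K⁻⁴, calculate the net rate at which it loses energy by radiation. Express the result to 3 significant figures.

Net loss ≈ 7.40 W

Area A = 3.21×10⁻³ m².
Net radiated power P_net = εσA(T⁴ − T₀⁴) = 0.643×5.670×10⁻⁸×3.21×10⁻³×(513.9⁴ − 283.8⁴).
T⁴ − T₀⁴ = 6.97452×10¹⁰ − 6.48708×10⁹ = 6.32581×10¹⁰ K⁴, so P_net = 7.40 W.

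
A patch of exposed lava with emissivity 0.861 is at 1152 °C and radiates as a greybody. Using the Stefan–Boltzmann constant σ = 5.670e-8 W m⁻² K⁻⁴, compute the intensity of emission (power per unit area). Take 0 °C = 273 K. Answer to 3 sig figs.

T = 1152 °C + 273 = 1425 K.
Stefan–Boltzmann: I = εσT⁴ = 0.861 × 5.670×10⁻⁸ × (1425)⁴ = 2.01×10⁵ W/m².

I ≈ 2.01×10⁵ W/m²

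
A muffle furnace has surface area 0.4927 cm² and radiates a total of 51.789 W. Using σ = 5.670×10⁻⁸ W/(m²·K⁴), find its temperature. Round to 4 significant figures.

Area A = 0.4927 cm² = 4.927×10⁻⁵ m².
P = σAT⁴ ⇒ T = (P/(σA))^(1/4) = (51.789/(5.670×10⁻⁸×4.927×10⁻⁵))^(1/4) = 2075 K.

T ≈ 2075 K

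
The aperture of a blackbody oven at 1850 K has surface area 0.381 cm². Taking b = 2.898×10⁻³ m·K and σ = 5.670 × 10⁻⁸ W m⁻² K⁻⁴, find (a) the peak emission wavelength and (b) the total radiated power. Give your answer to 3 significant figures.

(a) λ_max = b/T = 2.898×10⁻³/1850 = 1.566×10⁻⁶ m = 1.57 μm.
Area A = 0.381 cm² = 3.81×10⁻⁵ m².
(b) P = σAT⁴ = 5.670×10⁻⁸×3.81×10⁻⁵×(1850)⁴ = 25.3 W.

λ_max ≈ 1.57 μm; P ≈ 25.3 W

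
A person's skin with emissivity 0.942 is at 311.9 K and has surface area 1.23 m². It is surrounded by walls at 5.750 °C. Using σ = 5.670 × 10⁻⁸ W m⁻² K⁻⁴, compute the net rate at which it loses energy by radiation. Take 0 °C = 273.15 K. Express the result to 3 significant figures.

Net loss ≈ 224 W

Surroundings: T = 5.750 °C + 273.15 = 278.900 K.
Area A = 1.23 m².
Net radiated power P_net = εσA(T⁴ − T₀⁴) = 0.942×5.670×10⁻⁸×1.23×(311.9⁴ − 278.900⁴).
T⁴ − T₀⁴ = 9.46371×10⁹ − 6.05054×10⁹ = 3.41317×10⁹ K⁴, so P_net = 224 W.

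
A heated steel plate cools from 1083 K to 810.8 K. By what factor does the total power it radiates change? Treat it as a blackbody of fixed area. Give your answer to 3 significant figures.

P ∝ T⁴, so P₂/P₁ = (T₂/T₁)⁴ = (810.8/1083)⁴ = (0.748661)⁴ = 0.314.

P₂/P₁ ≈ 0.314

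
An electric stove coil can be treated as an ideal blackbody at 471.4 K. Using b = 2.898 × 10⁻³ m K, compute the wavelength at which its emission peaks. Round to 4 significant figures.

λ_max ≈ 6.148 μm

Wien's displacement law: λ_max = b/T = (2.898×10⁻³ m·K)/(471.4 K) = 6.1476×10⁻⁶ m.
That is 6.148 μm, in the infrared range.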